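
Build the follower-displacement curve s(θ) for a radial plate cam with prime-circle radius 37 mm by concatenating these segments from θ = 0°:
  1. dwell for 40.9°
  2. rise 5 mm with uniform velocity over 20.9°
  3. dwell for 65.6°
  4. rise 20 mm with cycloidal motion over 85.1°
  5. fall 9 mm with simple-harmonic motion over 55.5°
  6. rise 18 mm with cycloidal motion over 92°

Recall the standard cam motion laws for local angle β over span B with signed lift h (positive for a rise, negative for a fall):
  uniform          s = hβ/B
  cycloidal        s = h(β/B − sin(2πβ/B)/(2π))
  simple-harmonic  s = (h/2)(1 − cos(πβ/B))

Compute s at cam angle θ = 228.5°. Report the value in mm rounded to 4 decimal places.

seg 1 [0°–40.9°] dwell: s stays 0.0000
seg 2 [40.9°–61.8°] uniform, h=5: full span → s += 5 → s = 5.0000
seg 3 [61.8°–127.4°] dwell: s stays 5.0000
seg 4 [127.4°–212.5°] cycloidal, h=20: full span → s += 20 → s = 25.0000
seg 5 [212.5°–268°] simple-harmonic, h=-9: θ=228.5° here. β=16, B=55.5. -9/2·(1 − cos(π·0.2883)) = -1.7228 → s = 23.2772

23.2772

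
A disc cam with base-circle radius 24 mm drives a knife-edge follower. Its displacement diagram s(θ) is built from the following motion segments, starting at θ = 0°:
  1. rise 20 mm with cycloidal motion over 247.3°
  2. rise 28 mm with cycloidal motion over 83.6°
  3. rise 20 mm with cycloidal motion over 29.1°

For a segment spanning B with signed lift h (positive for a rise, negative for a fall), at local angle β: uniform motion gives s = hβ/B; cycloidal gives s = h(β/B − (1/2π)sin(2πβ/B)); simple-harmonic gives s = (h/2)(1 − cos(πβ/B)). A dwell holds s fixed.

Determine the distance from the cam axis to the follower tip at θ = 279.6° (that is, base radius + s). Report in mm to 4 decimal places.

seg 1 [0°–247.3°] cycloidal, h=20: full span → s += 20 → s = 20.0000
seg 2 [247.3°–330.9°] cycloidal, h=28: θ=279.6° here. β=32.3, B=83.6. 28·(0.3864 − sin(2π·0.3864)/(2π)) = 7.8999 → s = 27.8999
radial distance = base radius + s = 24 + 27.8999 = 51.8999

51.8999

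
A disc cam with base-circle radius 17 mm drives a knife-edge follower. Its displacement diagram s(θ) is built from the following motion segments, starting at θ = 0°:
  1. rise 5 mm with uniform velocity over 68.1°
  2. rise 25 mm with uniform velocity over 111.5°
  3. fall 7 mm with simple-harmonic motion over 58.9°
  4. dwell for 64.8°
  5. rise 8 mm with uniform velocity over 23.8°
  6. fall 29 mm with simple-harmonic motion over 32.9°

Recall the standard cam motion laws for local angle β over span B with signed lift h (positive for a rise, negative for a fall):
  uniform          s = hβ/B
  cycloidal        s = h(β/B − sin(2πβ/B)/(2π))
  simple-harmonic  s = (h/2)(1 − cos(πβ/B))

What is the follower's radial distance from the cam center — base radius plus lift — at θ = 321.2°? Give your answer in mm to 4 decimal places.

seg 1 [0°–68.1°] uniform, h=5: full span → s += 5 → s = 5.0000
seg 2 [68.1°–179.6°] uniform, h=25: full span → s += 25 → s = 30.0000
seg 3 [179.6°–238.5°] simple-harmonic, h=-7: full span → s += -7 → s = 23.0000
seg 4 [238.5°–303.3°] dwell: s stays 23.0000
seg 5 [303.3°–327.1°] uniform, h=8: θ=321.2° here. β=17.9, B=23.8. 8·17.9/23.8 = 6.0168 → s = 29.0168
radial distance = base radius + s = 17 + 29.0168 = 46.0168

46.0168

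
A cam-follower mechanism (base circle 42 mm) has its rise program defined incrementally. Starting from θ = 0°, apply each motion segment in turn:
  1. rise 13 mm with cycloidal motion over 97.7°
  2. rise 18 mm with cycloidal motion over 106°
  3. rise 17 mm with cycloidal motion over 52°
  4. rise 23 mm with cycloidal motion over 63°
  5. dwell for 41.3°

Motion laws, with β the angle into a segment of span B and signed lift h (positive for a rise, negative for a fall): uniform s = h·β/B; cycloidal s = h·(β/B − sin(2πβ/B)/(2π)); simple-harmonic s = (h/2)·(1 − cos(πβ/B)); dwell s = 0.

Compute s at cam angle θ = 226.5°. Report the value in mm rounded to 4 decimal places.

seg 1 [0°–97.7°] cycloidal, h=13: full span → s += 13 → s = 13.0000
seg 2 [97.7°–203.7°] cycloidal, h=18: full span → s += 18 → s = 31.0000
seg 3 [203.7°–255.7°] cycloidal, h=17: θ=226.5° here. β=22.8, B=52. 17·(0.4385 − sin(2π·0.4385)/(2π)) = 6.4336 → s = 37.4336

37.4336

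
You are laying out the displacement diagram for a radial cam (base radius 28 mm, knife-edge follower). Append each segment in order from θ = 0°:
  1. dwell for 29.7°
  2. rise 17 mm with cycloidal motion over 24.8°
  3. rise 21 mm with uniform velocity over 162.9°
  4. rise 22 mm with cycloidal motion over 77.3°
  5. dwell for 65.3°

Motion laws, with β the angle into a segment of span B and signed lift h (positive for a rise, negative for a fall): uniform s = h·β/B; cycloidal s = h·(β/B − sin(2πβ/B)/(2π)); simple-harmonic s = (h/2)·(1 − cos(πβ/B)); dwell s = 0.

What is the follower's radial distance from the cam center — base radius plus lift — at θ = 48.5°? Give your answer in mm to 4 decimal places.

seg 1 [0°–29.7°] dwell: s stays 0.0000
seg 2 [29.7°–54.5°] cycloidal, h=17: θ=48.5° here. β=18.8, B=24.8. 17·(0.7581 − sin(2π·0.7581)/(2π)) = 15.5893 → s = 15.5893
radial distance = base radius + s = 28 + 15.5893 = 43.5893

43.5893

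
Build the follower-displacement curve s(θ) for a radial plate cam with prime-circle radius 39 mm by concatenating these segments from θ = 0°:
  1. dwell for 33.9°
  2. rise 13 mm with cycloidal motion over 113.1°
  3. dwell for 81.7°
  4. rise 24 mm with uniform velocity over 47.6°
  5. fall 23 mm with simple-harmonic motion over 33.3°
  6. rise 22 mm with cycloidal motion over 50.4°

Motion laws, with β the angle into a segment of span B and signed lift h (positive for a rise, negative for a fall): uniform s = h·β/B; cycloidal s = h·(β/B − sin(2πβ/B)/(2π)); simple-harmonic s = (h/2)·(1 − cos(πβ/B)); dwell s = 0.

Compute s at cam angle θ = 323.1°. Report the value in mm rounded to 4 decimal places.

seg 1 [0°–33.9°] dwell: s stays 0.0000
seg 2 [33.9°–147°] cycloidal, h=13: full span → s += 13 → s = 13.0000
seg 3 [147°–228.7°] dwell: s stays 13.0000
seg 4 [228.7°–276.3°] uniform, h=24: full span → s += 24 → s = 37.0000
seg 5 [276.3°–309.6°] simple-harmonic, h=-23: full span → s += -23 → s = 14.0000
seg 6 [309.6°–360°] cycloidal, h=22: θ=323.1° here. β=13.5, B=50.4. 22·(0.2679 − sin(2π·0.2679)/(2π)) = 2.4135 → s = 16.4135

16.4135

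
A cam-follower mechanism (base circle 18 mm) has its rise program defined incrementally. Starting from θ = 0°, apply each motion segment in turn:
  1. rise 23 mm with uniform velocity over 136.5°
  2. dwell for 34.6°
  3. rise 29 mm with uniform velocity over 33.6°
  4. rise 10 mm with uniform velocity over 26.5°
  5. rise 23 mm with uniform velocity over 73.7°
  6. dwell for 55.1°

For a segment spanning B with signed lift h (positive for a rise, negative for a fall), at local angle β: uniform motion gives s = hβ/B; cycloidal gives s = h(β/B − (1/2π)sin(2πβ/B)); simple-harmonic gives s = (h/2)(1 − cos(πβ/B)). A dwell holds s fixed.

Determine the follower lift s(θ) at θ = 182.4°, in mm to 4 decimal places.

seg 1 [0°–136.5°] uniform, h=23: full span → s += 23 → s = 23.0000
seg 2 [136.5°–171.1°] dwell: s stays 23.0000
seg 3 [171.1°–204.7°] uniform, h=29: θ=182.4° here. β=11.3, B=33.6. 29·11.3/33.6 = 9.7530 → s = 32.7530

32.7530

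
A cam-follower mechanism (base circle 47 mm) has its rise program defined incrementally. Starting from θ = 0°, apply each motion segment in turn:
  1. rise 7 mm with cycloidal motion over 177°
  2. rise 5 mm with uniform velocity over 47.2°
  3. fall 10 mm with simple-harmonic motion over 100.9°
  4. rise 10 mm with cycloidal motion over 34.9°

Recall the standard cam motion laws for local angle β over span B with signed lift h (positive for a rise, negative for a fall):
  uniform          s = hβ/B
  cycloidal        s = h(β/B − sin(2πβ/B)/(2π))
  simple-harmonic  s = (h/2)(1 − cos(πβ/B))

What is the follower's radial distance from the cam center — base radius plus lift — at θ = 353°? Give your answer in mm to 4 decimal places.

seg 1 [0°–177°] cycloidal, h=7: full span → s += 7 → s = 7.0000
seg 2 [177°–224.2°] uniform, h=5: full span → s += 5 → s = 12.0000
seg 3 [224.2°–325.1°] simple-harmonic, h=-10: full span → s += -10 → s = 2.0000
seg 4 [325.1°–360°] cycloidal, h=10: θ=353° here. β=27.9, B=34.9. 10·(0.7994 − sin(2π·0.7994)/(2π)) = 9.5097 → s = 11.5097
radial distance = base radius + s = 47 + 11.5097 = 58.5097

58.5097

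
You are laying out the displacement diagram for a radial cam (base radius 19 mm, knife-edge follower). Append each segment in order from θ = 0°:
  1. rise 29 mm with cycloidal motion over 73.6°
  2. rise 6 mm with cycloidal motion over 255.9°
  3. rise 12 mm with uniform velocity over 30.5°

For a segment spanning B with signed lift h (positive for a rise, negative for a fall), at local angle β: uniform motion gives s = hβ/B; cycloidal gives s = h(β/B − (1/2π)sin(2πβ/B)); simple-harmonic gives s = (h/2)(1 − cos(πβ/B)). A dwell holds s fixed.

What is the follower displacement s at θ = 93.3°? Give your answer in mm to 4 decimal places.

seg 1 [0°–73.6°] cycloidal, h=29: full span → s += 29 → s = 29.0000
seg 2 [73.6°–329.5°] cycloidal, h=6: θ=93.3° here. β=19.7, B=255.9. 6·(0.0770 − sin(2π·0.0770)/(2π)) = 0.0178 → s = 29.0178

29.0178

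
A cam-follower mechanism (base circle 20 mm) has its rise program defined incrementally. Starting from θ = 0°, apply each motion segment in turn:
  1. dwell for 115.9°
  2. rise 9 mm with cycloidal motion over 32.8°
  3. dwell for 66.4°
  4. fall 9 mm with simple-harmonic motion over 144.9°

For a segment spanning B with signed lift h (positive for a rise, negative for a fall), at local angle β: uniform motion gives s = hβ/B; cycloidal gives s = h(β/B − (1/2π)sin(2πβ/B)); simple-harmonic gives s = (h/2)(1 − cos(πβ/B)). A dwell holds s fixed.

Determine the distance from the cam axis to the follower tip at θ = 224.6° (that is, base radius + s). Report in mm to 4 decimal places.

seg 1 [0°–115.9°] dwell: s stays 0.0000
seg 2 [115.9°–148.7°] cycloidal, h=9: full span → s += 9 → s = 9.0000
seg 3 [148.7°–215.1°] dwell: s stays 9.0000
seg 4 [215.1°–360°] simple-harmonic, h=-9: θ=224.6° here. β=9.5, B=144.9. -9/2·(1 − cos(π·0.0656)) = -0.0951 → s = 8.9049
radial distance = base radius + s = 20 + 8.9049 = 28.9049

28.9049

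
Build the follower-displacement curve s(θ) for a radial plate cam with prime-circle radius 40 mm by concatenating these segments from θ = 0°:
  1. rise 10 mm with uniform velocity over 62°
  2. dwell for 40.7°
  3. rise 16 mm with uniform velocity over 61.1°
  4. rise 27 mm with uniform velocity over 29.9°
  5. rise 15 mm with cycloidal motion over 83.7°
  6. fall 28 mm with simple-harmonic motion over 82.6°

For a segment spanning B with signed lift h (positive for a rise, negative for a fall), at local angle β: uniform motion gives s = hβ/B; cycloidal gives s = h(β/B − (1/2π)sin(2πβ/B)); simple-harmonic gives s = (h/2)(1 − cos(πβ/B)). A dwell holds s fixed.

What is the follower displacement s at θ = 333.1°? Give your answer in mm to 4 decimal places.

seg 1 [0°–62°] uniform, h=10: full span → s += 10 → s = 10.0000
seg 2 [62°–102.7°] dwell: s stays 10.0000
seg 3 [102.7°–163.8°] uniform, h=16: full span → s += 16 → s = 26.0000
seg 4 [163.8°–193.7°] uniform, h=27: full span → s += 27 → s = 53.0000
seg 5 [193.7°–277.4°] cycloidal, h=15: full span → s += 15 → s = 68.0000
seg 6 [277.4°–360°] simple-harmonic, h=-28: θ=333.1° here. β=55.7, B=82.6. -28/2·(1 − cos(π·0.6743)) = -21.2900 → s = 46.7100

46.7100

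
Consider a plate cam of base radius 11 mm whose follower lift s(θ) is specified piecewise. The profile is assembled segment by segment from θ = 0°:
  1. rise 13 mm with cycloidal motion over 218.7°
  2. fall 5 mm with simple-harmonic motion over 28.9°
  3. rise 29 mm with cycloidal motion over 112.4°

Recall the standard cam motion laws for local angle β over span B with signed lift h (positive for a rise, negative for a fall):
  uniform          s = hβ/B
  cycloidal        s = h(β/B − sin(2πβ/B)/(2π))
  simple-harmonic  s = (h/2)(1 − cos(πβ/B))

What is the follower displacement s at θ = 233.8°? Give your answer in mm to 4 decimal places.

seg 1 [0°–218.7°] cycloidal, h=13: full span → s += 13 → s = 13.0000
seg 2 [218.7°–247.6°] simple-harmonic, h=-5: θ=233.8° here. β=15.1, B=28.9. -5/2·(1 − cos(π·0.5225)) = -2.6765 → s = 10.3235

10.3235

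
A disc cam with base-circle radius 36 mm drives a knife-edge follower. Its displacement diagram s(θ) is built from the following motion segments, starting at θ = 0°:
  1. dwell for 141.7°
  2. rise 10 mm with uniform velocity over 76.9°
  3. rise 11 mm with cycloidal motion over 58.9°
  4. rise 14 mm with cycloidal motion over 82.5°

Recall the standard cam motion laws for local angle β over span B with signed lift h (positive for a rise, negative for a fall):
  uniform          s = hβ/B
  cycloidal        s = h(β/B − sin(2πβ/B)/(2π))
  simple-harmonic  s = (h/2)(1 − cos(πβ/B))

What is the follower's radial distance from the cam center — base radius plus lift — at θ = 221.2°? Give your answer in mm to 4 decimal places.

seg 1 [0°–141.7°] dwell: s stays 0.0000
seg 2 [141.7°–218.6°] uniform, h=10: full span → s += 10 → s = 10.0000
seg 3 [218.6°–277.5°] cycloidal, h=11: θ=221.2° here. β=2.6, B=58.9. 11·(0.0441 − sin(2π·0.0441)/(2π)) = 0.0062 → s = 10.0062
radial distance = base radius + s = 36 + 10.0062 = 46.0062

46.0062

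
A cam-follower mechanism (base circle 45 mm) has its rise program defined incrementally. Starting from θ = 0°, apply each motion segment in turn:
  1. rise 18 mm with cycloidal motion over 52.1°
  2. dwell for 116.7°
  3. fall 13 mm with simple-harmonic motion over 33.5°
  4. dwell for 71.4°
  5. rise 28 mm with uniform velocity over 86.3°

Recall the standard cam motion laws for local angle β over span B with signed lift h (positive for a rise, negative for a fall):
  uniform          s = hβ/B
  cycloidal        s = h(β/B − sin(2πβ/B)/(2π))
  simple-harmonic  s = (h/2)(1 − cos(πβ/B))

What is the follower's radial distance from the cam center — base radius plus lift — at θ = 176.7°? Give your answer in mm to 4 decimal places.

seg 1 [0°–52.1°] cycloidal, h=18: full span → s += 18 → s = 18.0000
seg 2 [52.1°–168.8°] dwell: s stays 18.0000
seg 3 [168.8°–202.3°] simple-harmonic, h=-13: θ=176.7° here. β=7.9, B=33.5. -13/2·(1 − cos(π·0.2358)) = -1.7037 → s = 16.2963
radial distance = base radius + s = 45 + 16.2963 = 61.2963

61.2963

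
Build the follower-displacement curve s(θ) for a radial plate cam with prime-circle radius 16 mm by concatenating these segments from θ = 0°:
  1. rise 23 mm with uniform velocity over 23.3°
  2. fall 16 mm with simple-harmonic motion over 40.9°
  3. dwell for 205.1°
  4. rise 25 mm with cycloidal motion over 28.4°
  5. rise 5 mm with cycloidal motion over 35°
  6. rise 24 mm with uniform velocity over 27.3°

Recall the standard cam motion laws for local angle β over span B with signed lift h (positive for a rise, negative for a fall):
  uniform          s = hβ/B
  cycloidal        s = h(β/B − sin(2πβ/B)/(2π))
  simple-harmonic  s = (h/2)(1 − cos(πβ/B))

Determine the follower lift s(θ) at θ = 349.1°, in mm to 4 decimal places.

seg 1 [0°–23.3°] uniform, h=23: full span → s += 23 → s = 23.0000
seg 2 [23.3°–64.2°] simple-harmonic, h=-16: full span → s += -16 → s = 7.0000
seg 3 [64.2°–269.3°] dwell: s stays 7.0000
seg 4 [269.3°–297.7°] cycloidal, h=25: full span → s += 25 → s = 32.0000
seg 5 [297.7°–332.7°] cycloidal, h=5: full span → s += 5 → s = 37.0000
seg 6 [332.7°–360°] uniform, h=24: θ=349.1° here. β=16.4, B=27.3. 24·16.4/27.3 = 14.4176 → s = 51.4176

51.4176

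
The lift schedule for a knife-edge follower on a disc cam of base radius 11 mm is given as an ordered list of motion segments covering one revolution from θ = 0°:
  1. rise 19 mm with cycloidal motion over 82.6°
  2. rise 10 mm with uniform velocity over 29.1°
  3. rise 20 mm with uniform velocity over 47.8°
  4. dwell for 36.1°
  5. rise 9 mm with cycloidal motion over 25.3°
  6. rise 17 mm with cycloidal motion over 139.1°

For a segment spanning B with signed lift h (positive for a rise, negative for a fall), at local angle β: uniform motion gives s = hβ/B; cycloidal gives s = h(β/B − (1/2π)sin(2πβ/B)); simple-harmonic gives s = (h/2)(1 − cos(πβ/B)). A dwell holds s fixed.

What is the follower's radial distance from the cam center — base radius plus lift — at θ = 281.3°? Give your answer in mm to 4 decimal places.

seg 1 [0°–82.6°] cycloidal, h=19: full span → s += 19 → s = 19.0000
seg 2 [82.6°–111.7°] uniform, h=10: full span → s += 10 → s = 29.0000
seg 3 [111.7°–159.5°] uniform, h=20: full span → s += 20 → s = 49.0000
seg 4 [159.5°–195.6°] dwell: s stays 49.0000
seg 5 [195.6°–220.9°] cycloidal, h=9: full span → s += 9 → s = 58.0000
seg 6 [220.9°–360°] cycloidal, h=17: θ=281.3° here. β=60.4, B=139.1. 17·(0.4342 − sin(2π·0.4342)/(2π)) = 6.2950 → s = 64.2950
radial distance = base radius + s = 11 + 64.2950 = 75.2950

75.2950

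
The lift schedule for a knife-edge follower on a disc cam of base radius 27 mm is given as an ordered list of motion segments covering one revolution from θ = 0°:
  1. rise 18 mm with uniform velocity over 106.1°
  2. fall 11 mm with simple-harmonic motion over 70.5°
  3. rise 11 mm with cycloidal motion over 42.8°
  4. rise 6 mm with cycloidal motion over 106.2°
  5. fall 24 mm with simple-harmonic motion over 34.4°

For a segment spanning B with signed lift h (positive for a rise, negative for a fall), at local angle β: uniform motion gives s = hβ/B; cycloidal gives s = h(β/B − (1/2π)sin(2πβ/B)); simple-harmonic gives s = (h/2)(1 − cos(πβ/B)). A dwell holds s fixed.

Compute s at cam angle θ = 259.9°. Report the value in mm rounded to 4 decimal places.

seg 1 [0°–106.1°] uniform, h=18: full span → s += 18 → s = 18.0000
seg 2 [106.1°–176.6°] simple-harmonic, h=-11: full span → s += -11 → s = 7.0000
seg 3 [176.6°–219.4°] cycloidal, h=11: full span → s += 11 → s = 18.0000
seg 4 [219.4°–325.6°] cycloidal, h=6: θ=259.9° here. β=40.5, B=106.2. 6·(0.3814 − sin(2π·0.3814)/(2π)) = 1.6404 → s = 19.6404

19.6404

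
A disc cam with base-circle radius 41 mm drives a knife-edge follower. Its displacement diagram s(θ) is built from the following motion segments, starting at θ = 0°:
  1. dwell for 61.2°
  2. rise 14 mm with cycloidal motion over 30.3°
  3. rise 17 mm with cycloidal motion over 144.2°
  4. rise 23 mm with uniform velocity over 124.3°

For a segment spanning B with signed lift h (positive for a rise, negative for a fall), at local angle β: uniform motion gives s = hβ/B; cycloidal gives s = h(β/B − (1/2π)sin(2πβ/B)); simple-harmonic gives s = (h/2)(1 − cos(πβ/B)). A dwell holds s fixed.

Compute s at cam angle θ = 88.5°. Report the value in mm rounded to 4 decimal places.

seg 1 [0°–61.2°] dwell: s stays 0.0000
seg 2 [61.2°–91.5°] cycloidal, h=14: θ=88.5° here. β=27.3, B=30.3. 14·(0.9010 − sin(2π·0.9010)/(2π)) = 13.9123 → s = 13.9123

13.9123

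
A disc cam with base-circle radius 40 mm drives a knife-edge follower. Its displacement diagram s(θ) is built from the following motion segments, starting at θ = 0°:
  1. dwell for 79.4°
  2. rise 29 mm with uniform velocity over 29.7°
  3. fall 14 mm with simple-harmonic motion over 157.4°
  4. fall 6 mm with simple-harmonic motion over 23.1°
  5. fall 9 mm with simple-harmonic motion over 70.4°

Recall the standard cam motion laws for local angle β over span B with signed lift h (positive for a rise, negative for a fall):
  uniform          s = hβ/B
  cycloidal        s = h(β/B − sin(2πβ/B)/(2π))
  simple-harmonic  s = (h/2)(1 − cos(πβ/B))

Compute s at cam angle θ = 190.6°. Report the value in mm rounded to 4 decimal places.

seg 1 [0°–79.4°] dwell: s stays 0.0000
seg 2 [79.4°–109.1°] uniform, h=29: full span → s += 29 → s = 29.0000
seg 3 [109.1°–266.5°] simple-harmonic, h=-14: θ=190.6° here. β=81.5, B=157.4. -14/2·(1 − cos(π·0.5178)) = -7.3910 → s = 21.6090

21.6090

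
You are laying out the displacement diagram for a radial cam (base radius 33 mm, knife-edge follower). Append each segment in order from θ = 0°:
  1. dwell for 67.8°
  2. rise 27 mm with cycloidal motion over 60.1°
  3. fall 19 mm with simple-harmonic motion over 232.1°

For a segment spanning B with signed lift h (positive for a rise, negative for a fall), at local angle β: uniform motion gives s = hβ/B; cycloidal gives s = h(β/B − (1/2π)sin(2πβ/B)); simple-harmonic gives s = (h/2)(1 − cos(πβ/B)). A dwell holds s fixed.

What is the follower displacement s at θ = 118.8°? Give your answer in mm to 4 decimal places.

seg 1 [0°–67.8°] dwell: s stays 0.0000
seg 2 [67.8°–127.9°] cycloidal, h=27: θ=118.8° here. β=51, B=60.1. 27·(0.8486 − sin(2π·0.8486)/(2π)) = 26.4106 → s = 26.4106

26.4106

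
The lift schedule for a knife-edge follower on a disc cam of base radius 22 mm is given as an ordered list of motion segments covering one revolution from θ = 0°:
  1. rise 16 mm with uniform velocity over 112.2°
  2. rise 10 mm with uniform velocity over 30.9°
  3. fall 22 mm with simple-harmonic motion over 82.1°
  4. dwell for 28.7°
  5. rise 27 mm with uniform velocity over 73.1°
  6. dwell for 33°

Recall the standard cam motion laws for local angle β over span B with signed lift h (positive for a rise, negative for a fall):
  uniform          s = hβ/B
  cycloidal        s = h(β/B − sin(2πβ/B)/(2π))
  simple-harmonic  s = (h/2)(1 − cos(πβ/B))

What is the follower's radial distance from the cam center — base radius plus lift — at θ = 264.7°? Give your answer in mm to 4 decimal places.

seg 1 [0°–112.2°] uniform, h=16: full span → s += 16 → s = 16.0000
seg 2 [112.2°–143.1°] uniform, h=10: full span → s += 10 → s = 26.0000
seg 3 [143.1°–225.2°] simple-harmonic, h=-22: full span → s += -22 → s = 4.0000
seg 4 [225.2°–253.9°] dwell: s stays 4.0000
seg 5 [253.9°–327°] uniform, h=27: θ=264.7° here. β=10.8, B=73.1. 27·10.8/73.1 = 3.9891 → s = 7.9891
radial distance = base radius + s = 22 + 7.9891 = 29.9891

29.9891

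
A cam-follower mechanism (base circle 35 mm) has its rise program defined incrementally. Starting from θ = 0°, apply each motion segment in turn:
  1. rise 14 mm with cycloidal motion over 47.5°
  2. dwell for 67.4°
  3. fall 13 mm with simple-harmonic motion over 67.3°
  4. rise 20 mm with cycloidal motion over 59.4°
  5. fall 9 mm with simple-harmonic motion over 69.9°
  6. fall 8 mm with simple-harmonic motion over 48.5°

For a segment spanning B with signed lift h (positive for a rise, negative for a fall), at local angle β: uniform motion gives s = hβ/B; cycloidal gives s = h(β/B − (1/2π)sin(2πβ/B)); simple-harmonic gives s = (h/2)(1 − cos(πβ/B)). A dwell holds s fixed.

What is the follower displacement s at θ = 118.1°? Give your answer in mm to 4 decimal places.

seg 1 [0°–47.5°] cycloidal, h=14: full span → s += 14 → s = 14.0000
seg 2 [47.5°–114.9°] dwell: s stays 14.0000
seg 3 [114.9°–182.2°] simple-harmonic, h=-13: θ=118.1° here. β=3.2, B=67.3. -13/2·(1 − cos(π·0.0475)) = -0.0724 → s = 13.9276

13.9276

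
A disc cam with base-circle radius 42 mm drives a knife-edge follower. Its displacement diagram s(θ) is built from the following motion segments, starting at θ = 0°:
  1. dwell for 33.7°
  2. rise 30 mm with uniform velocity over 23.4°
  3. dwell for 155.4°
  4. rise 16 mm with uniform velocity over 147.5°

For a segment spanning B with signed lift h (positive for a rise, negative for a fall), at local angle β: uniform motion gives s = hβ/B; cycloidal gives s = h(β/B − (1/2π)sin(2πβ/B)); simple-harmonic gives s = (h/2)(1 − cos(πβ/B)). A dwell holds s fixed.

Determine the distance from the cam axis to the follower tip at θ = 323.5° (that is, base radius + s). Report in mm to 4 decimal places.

seg 1 [0°–33.7°] dwell: s stays 0.0000
seg 2 [33.7°–57.1°] uniform, h=30: full span → s += 30 → s = 30.0000
seg 3 [57.1°–212.5°] dwell: s stays 30.0000
seg 4 [212.5°–360°] uniform, h=16: θ=323.5° here. β=111, B=147.5. 16·111/147.5 = 12.0407 → s = 42.0407
radial distance = base radius + s = 42 + 42.0407 = 84.0407

84.0407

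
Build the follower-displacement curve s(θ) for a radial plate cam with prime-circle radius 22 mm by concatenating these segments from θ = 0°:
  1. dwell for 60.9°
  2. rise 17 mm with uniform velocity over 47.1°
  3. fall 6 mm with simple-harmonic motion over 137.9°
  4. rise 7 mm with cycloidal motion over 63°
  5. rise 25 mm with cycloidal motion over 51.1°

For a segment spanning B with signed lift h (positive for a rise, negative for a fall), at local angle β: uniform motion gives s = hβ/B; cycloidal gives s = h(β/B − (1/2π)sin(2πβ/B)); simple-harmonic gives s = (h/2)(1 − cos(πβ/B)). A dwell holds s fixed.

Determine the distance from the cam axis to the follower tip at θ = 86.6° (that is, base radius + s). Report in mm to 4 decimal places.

seg 1 [0°–60.9°] dwell: s stays 0.0000
seg 2 [60.9°–108°] uniform, h=17: θ=86.6° here. β=25.7, B=47.1. 17·25.7/47.1 = 9.2760 → s = 9.2760
radial distance = base radius + s = 22 + 9.2760 = 31.2760

31.2760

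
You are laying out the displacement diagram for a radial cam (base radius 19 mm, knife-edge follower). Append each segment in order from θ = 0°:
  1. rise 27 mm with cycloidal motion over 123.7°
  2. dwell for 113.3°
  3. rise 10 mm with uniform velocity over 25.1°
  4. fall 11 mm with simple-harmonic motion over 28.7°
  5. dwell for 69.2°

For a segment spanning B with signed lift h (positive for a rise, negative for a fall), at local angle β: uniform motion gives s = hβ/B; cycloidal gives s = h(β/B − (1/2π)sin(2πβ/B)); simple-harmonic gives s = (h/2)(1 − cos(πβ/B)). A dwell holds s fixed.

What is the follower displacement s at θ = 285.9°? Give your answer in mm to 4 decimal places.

seg 1 [0°–123.7°] cycloidal, h=27: full span → s += 27 → s = 27.0000
seg 2 [123.7°–237°] dwell: s stays 27.0000
seg 3 [237°–262.1°] uniform, h=10: full span → s += 10 → s = 37.0000
seg 4 [262.1°–290.8°] simple-harmonic, h=-11: θ=285.9° here. β=23.8, B=28.7. -11/2·(1 − cos(π·0.8293)) = -10.2276 → s = 26.7724

26.7724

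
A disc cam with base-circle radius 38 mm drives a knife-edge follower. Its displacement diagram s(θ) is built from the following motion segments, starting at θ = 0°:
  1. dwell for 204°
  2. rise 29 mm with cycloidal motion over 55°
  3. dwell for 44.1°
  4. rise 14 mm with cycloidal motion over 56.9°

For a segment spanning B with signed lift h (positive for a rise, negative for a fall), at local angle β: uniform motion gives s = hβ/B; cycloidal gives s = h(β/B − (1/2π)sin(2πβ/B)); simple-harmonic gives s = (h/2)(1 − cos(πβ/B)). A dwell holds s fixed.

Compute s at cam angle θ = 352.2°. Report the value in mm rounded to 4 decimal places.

seg 1 [0°–204°] dwell: s stays 0.0000
seg 2 [204°–259°] cycloidal, h=29: full span → s += 29 → s = 29.0000
seg 3 [259°–303.1°] dwell: s stays 29.0000
seg 4 [303.1°–360°] cycloidal, h=14: θ=352.2° here. β=49.1, B=56.9. 14·(0.8629 − sin(2π·0.8629)/(2π)) = 13.7714 → s = 42.7714

42.7714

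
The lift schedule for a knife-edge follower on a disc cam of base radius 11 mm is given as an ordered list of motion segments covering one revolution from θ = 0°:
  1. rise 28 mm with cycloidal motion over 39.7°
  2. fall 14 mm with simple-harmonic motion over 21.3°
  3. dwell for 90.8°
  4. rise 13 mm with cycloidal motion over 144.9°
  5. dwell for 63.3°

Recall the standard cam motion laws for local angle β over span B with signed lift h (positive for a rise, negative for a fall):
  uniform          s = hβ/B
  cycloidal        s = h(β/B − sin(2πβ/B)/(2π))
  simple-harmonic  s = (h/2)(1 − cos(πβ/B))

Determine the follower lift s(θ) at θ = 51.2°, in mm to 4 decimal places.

seg 1 [0°–39.7°] cycloidal, h=28: full span → s += 28 → s = 28.0000
seg 2 [39.7°–61°] simple-harmonic, h=-14: θ=51.2° here. β=11.5, B=21.3. -14/2·(1 − cos(π·0.5399)) = -7.8753 → s = 20.1247

20.1247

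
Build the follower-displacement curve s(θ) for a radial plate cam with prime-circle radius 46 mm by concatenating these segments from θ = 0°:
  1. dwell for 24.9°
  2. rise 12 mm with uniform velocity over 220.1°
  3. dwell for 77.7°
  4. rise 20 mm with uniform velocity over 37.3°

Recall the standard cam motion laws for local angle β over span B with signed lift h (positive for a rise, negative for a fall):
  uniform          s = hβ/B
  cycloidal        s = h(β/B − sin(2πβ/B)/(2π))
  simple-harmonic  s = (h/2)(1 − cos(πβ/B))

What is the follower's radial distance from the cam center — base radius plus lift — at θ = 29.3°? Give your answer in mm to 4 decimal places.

seg 1 [0°–24.9°] dwell: s stays 0.0000
seg 2 [24.9°–245°] uniform, h=12: θ=29.3° here. β=4.4, B=220.1. 12·4.4/220.1 = 0.2399 → s = 0.2399
radial distance = base radius + s = 46 + 0.2399 = 46.2399

46.2399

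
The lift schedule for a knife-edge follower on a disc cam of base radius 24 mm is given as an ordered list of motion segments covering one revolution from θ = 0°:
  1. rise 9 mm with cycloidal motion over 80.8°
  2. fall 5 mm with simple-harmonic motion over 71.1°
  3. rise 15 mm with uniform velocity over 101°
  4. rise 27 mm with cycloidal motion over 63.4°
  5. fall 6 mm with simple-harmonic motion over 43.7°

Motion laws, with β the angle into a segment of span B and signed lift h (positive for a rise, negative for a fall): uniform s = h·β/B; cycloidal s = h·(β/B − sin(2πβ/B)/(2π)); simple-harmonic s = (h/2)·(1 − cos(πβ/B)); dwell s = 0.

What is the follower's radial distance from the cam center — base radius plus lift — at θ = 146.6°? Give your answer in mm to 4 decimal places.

seg 1 [0°–80.8°] cycloidal, h=9: full span → s += 9 → s = 9.0000
seg 2 [80.8°–151.9°] simple-harmonic, h=-5: θ=146.6° here. β=65.8, B=71.1. -5/2·(1 − cos(π·0.9255)) = -4.9318 → s = 4.0682
radial distance = base radius + s = 24 + 4.0682 = 28.0682

28.0682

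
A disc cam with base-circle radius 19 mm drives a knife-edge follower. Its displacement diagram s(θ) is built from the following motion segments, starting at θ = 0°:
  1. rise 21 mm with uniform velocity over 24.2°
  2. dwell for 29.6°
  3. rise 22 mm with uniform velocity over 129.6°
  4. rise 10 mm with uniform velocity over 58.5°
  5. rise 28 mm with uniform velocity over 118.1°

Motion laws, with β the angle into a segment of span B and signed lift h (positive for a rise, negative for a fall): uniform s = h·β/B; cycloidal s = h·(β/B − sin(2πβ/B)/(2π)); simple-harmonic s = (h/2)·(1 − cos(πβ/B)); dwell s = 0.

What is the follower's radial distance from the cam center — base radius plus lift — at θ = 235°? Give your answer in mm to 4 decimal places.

seg 1 [0°–24.2°] uniform, h=21: full span → s += 21 → s = 21.0000
seg 2 [24.2°–53.8°] dwell: s stays 21.0000
seg 3 [53.8°–183.4°] uniform, h=22: full span → s += 22 → s = 43.0000
seg 4 [183.4°–241.9°] uniform, h=10: θ=235° here. β=51.6, B=58.5. 10·51.6/58.5 = 8.8205 → s = 51.8205
radial distance = base radius + s = 19 + 51.8205 = 70.8205

70.8205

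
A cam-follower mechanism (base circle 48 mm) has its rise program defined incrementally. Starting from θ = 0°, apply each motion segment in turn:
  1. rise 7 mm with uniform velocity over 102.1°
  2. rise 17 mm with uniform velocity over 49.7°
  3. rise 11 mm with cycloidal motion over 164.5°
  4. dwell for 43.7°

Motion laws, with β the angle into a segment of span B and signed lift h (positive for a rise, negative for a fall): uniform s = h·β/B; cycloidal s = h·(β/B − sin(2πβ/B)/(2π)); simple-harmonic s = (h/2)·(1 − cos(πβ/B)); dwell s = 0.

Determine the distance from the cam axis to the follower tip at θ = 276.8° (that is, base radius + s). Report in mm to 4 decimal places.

seg 1 [0°–102.1°] uniform, h=7: full span → s += 7 → s = 7.0000
seg 2 [102.1°–151.8°] uniform, h=17: full span → s += 17 → s = 24.0000
seg 3 [151.8°–316.3°] cycloidal, h=11: θ=276.8° here. β=125, B=164.5. 11·(0.7599 − sin(2π·0.7599)/(2π)) = 10.1060 → s = 34.1060
radial distance = base radius + s = 48 + 34.1060 = 82.1060

82.1060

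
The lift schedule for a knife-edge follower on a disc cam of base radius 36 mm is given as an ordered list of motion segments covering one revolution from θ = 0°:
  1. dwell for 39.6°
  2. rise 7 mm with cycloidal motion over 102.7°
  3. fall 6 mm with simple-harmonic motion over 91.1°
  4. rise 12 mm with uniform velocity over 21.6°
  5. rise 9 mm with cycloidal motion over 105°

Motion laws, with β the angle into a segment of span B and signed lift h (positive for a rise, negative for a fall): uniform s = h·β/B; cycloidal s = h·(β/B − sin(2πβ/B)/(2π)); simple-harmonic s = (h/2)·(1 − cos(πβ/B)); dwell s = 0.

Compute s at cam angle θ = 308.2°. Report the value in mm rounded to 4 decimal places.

seg 1 [0°–39.6°] dwell: s stays 0.0000
seg 2 [39.6°–142.3°] cycloidal, h=7: full span → s += 7 → s = 7.0000
seg 3 [142.3°–233.4°] simple-harmonic, h=-6: full span → s += -6 → s = 1.0000
seg 4 [233.4°–255°] uniform, h=12: full span → s += 12 → s = 13.0000
seg 5 [255°–360°] cycloidal, h=9: θ=308.2° here. β=53.2, B=105. 9·(0.5067 − sin(2π·0.5067)/(2π)) = 4.6200 → s = 17.6200

17.6200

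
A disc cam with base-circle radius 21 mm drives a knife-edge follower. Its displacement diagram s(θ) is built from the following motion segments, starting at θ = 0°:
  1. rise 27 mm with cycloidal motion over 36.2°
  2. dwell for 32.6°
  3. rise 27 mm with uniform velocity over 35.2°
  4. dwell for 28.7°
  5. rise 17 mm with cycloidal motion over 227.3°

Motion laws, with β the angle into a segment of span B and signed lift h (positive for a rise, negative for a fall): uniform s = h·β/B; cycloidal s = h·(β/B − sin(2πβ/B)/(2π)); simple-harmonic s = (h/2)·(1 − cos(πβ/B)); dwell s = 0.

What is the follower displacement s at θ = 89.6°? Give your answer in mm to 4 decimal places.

seg 1 [0°–36.2°] cycloidal, h=27: full span → s += 27 → s = 27.0000
seg 2 [36.2°–68.8°] dwell: s stays 27.0000
seg 3 [68.8°–104°] uniform, h=27: θ=89.6° here. β=20.8, B=35.2. 27·20.8/35.2 = 15.9545 → s = 42.9545

42.9545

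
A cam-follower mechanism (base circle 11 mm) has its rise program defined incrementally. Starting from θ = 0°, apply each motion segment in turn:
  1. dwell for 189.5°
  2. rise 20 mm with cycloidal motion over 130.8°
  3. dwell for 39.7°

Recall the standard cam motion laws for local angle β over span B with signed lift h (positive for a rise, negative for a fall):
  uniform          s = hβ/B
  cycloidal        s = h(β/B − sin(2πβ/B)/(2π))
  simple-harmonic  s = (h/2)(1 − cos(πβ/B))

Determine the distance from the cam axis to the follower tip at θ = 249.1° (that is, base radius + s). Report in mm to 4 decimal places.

seg 1 [0°–189.5°] dwell: s stays 0.0000
seg 2 [189.5°–320.3°] cycloidal, h=20: θ=249.1° here. β=59.6, B=130.8. 20·(0.4557 − sin(2π·0.4557)/(2π)) = 8.2377 → s = 8.2377
radial distance = base radius + s = 11 + 8.2377 = 19.2377

19.2377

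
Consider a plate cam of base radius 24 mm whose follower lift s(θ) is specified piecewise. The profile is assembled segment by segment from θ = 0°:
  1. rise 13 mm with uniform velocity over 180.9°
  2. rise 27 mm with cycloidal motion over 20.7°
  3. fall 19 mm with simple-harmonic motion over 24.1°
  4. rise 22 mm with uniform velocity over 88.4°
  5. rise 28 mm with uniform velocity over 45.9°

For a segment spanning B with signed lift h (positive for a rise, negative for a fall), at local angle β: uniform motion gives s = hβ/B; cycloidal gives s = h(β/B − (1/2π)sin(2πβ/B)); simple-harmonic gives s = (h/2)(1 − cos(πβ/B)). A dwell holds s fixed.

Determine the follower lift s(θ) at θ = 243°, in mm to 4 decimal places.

seg 1 [0°–180.9°] uniform, h=13: full span → s += 13 → s = 13.0000
seg 2 [180.9°–201.6°] cycloidal, h=27: full span → s += 27 → s = 40.0000
seg 3 [201.6°–225.7°] simple-harmonic, h=-19: full span → s += -19 → s = 21.0000
seg 4 [225.7°–314.1°] uniform, h=22: θ=243° here. β=17.3, B=88.4. 22·17.3/88.4 = 4.3054 → s = 25.3054

25.3054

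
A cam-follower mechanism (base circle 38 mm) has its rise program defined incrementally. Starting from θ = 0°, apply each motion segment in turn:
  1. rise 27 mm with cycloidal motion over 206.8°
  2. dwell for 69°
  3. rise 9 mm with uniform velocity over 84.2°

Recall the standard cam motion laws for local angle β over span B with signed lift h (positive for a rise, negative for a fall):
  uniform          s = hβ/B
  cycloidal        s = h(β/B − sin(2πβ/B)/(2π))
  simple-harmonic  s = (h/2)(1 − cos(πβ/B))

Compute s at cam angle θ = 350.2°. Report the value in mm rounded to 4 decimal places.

seg 1 [0°–206.8°] cycloidal, h=27: full span → s += 27 → s = 27.0000
seg 2 [206.8°–275.8°] dwell: s stays 27.0000
seg 3 [275.8°–360°] uniform, h=9: θ=350.2° here. β=74.4, B=84.2. 9·74.4/84.2 = 7.9525 → s = 34.9525

34.9525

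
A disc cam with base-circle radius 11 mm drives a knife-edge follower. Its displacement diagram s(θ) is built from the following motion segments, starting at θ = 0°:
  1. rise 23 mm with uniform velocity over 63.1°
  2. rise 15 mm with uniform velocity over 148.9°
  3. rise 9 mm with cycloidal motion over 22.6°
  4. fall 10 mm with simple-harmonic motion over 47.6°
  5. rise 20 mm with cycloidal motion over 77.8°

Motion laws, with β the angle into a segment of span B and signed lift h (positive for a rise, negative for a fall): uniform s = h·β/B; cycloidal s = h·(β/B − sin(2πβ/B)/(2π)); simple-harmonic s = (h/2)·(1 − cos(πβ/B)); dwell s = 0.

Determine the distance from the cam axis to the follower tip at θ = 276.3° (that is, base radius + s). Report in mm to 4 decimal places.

seg 1 [0°–63.1°] uniform, h=23: full span → s += 23 → s = 23.0000
seg 2 [63.1°–212°] uniform, h=15: full span → s += 15 → s = 38.0000
seg 3 [212°–234.6°] cycloidal, h=9: full span → s += 9 → s = 47.0000
seg 4 [234.6°–282.2°] simple-harmonic, h=-10: θ=276.3° here. β=41.7, B=47.6. -10/2·(1 − cos(π·0.8761)) = -9.6257 → s = 37.3743
radial distance = base radius + s = 11 + 37.3743 = 48.3743

48.3743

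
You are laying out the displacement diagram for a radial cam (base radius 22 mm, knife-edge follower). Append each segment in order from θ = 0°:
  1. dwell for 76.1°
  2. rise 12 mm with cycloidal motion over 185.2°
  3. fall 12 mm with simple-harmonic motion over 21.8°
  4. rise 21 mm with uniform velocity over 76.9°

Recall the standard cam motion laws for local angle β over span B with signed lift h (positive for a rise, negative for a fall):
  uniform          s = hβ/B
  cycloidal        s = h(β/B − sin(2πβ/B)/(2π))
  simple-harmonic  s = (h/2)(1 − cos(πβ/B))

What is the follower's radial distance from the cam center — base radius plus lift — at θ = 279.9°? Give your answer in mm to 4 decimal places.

seg 1 [0°–76.1°] dwell: s stays 0.0000
seg 2 [76.1°–261.3°] cycloidal, h=12: full span → s += 12 → s = 12.0000
seg 3 [261.3°–283.1°] simple-harmonic, h=-12: θ=279.9° here. β=18.6, B=21.8. -12/2·(1 − cos(π·0.8532)) = -11.3732 → s = 0.6268
radial distance = base radius + s = 22 + 0.6268 = 22.6268

22.6268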